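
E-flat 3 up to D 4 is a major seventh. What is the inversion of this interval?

minor 2nd

Inverted interval numbers add to nine, so a seventh pairs with a second (7 + 2 = 9).
And major becomes minor under inversion, so we get a minor second.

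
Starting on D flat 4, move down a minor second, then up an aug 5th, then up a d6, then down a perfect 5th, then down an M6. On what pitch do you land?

Db4 down a minor second → C4 (1 semitone).
C4 up an augmented fifth → G#4 (8 semitones).
A diminished sixth up from G#4 is Eb5.
Down a perfect fifth from Eb5: Ab4 (7 semitones down).
Ab4 down a major sixth → Cb4 (9 semitones).

C flat 4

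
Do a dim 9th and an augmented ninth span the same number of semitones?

12 semitones (diminished ninth) vs 15 semitones (augmented ninth): not equal.

No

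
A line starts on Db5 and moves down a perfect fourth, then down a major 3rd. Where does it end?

Fb4

Db5 down a perfect fourth → Ab4 (5 semitones).
Ab4 down a major third → Fb4 (4 semitones).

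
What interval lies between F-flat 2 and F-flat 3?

F to F is the same letter name, plus an octave: an octave.
Counting semitones, Fb2→Fb3 is 12, which is the perfect octave.

perfect 8th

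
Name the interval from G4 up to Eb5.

G to E spans six letter names (G-A-B-C-D-E): a sixth.
A major sixth would be 9 semitones, but G4 to Eb5 is 8 — one semitone narrower, making it a minor sixth.

minor sixth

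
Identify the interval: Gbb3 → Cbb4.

perfect 4th

G to C spans four letter names (G-A-B-C): a fourth.
The perfect fourth spans 5 semitones, and Gbb3 to Cbb4 is exactly 5 semitones — so this is a perfect fourth.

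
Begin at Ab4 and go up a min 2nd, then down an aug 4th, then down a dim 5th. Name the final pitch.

Bbb3

Up a minor second from Ab4: Bbb4 (1 semitone up).
An augmented fourth down from Bbb4 is Fbb4.
Down a diminished fifth from Fbb4: Bbb3 (6 semitones down).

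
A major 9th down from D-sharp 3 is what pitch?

C-sharp 2

The ninth's letter: D down two letter names plus an octave → C.
Moving 14 semitones down from D#3 (the size of a major ninth) reaches C#2.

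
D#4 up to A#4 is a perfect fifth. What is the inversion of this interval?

The rule of nine gives the new number: 9 − 5 = 4, so a fifth becomes a fourth.
The quality also flips — perfect stays perfect — giving a perfect fourth.

perfect 4th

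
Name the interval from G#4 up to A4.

G to A spans two letter names (G-A): a second.
At 1 semitone, G#4→A4 falls one short of a major second: minor.

minor second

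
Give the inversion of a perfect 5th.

Inverted interval numbers add to nine, so a fifth pairs with a fourth (5 + 4 = 9).
And perfect stays perfect under inversion, so we get a perfect fourth.

perfect 4th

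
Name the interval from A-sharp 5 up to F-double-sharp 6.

A to F spans six letter names (A-B-C-D-E-F) — that makes it a sixth of some quality.
The major sixth spans 9 semitones, and A#5 to F##6 is exactly 9 semitones — so this is a major sixth.

major sixth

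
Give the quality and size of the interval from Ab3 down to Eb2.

Descending from Ab3 to Eb2 is the same interval as ascending Eb2 to Ab3.
E to A spans four letter names (E-F-G-A), plus an octave, so the interval is some kind of eleventh.
Eb2 to Ab3 is 17 semitones, matching the perfect eleventh exactly, so the quality is perfect.
(Equivalently, a compound perfect fourth: a perfect fourth plus an octave.)

perfect 11th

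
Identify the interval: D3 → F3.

D to F spans three letter names (D-E-F) — that makes it a third of some quality.
A major third would be 4 semitones, but D3 to F3 is 3 — one semitone narrower, making it a minor third.

minor 3rd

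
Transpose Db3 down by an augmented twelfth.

Five letters down from D (plus an octave) reaches G.
Moving 20 semitones down from Db3 (the size of an augmented twelfth) reaches Gbb1.

Gbb1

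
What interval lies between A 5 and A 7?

A to A is the same letter name, plus 2 octaves — that makes it a fifteenth of some quality.
A5 to A7 is 24 semitones, matching the perfect fifteenth exactly, so the quality is perfect.
(Equivalently, a compound perfect octave: a perfect octave plus an octave.)

P15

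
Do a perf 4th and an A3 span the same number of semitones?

A perfect fourth spans 5 semitones, and an augmented third also spans 5 semitones — they're enharmonic.

Yes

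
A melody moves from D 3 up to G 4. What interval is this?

P11

D to G spans four letter names (D-E-F-G), plus an octave, so the interval is some kind of eleventh.
D3 to G4 is 17 semitones, matching the perfect eleventh exactly, so the quality is perfect.
(Equivalently, a compound perfect fourth: a perfect fourth plus an octave.)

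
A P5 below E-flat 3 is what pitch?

A-flat 2

Five letter names down from E: A.
Moving 7 semitones down from Eb3 (the size of a perfect fifth) reaches Ab2.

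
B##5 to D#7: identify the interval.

diminished tenth

B to D spans three letter names (B-C-D), plus an octave: a tenth.
The major tenth is 16 semitones; here we have 14, two semitones narrower: diminished.
(Equivalently, a compound diminished third: a diminished third plus an octave.)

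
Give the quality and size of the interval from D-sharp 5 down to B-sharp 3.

Descending from D#5 to B#3 is the same interval as ascending B#3 to D#5.
B to D spans three letter names (B-C-D), plus an octave: a tenth.
B#3 to D#5 is 15 semitones, a half step short of the major tenth (16), so this is minor.
(Equivalently, a compound minor third: a minor third plus an octave.)

m10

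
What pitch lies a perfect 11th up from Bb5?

Eb7

Counting four letter names plus an octave up from B lands on E.
Moving 17 semitones up from Bb5 (the size of a perfect eleventh) reaches Eb7.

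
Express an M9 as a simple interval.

Each octave removed subtracts seven from the number: 9 − 7 = 2.
Quality carries through unchanged, so the simple form is a major second.

M2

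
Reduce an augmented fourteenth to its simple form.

Each octave removed subtracts seven from the number: 14 − 7 = 7.
So an augmented fourteenth is an octave plus an augmented seventh. The quality is unchanged.

augmented seventh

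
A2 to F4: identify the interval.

A to F spans six letter names (A-B-C-D-E-F), plus an octave, so the interval is some kind of thirteenth.
A2 to F4 is 20 semitones, a half step short of the major thirteenth (21), so this is minor.
(Equivalently, a compound minor sixth: a minor sixth plus an octave.)

minor 13th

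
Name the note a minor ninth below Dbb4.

Cb3

The ninth's letter: D down two letter names plus an octave → C.
A minor ninth is 13 semitones; 13 semitones down from Dbb4 gives Cb3.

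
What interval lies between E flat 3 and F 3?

major 2nd

E to F spans two letter names (E-F) — that makes it a second of some quality.
Counting semitones, Eb3→F3 is 2, which is the major second.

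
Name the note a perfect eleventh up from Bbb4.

Four letters up from B (plus an octave) reaches E.
A perfect eleventh is 17 semitones; 17 semitones up from Bbb4 gives Ebb6.

Ebb6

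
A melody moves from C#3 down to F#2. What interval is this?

Descending from C#3 to F#2 is the same interval as ascending F#2 to C#3.
F to C spans five letter names (F-G-A-B-C): a fifth.
Counting semitones, F#2→C#3 is 7, which is the perfect fifth.

perfect fifth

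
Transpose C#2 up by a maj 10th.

E#3

Three letters up from C (plus an octave) reaches E.
A major tenth spans 16 semitones, so from C#2 the target pitch is E#3.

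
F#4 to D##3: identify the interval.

d10

Descending from F#4 to D##3 is the same interval as ascending D##3 to F#4.
D to F spans three letter names (D-E-F), plus an octave: a tenth.
A major tenth would be 16 semitones; D##3 to F#4 is 14, two semitones narrower, so the interval is diminished.
(Equivalently, a compound diminished third: a diminished third plus an octave.)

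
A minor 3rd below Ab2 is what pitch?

F2

Counting three letter names down from A lands on F.
A minor third is 3 semitones; 3 semitones down from Ab2 gives F2.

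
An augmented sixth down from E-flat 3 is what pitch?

G-double-flat 2

Counting six letter names down from E lands on G.
Moving 10 semitones down from Eb3 (the size of an augmented sixth) reaches Gbb2.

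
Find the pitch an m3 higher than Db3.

Three letter names up from D: F.
Moving 3 semitones up from Db3 (the size of a minor third) reaches Fb3.

Fb3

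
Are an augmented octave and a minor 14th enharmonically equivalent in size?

No

An augmented octave spans 13 semitones; a minor fourteenth spans 22 semitones. They differ by 9.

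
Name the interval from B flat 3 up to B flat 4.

P8

B to B is the same letter name, plus an octave: an octave.
Counting semitones, Bb3→Bb4 is 12, which is the perfect octave.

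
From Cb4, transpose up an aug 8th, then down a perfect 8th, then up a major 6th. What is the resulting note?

Cb4 up an augmented octave → C5 (13 semitones).
Down a perfect octave from C5: C4 (12 semitones down).
A major sixth up from C4 is A4.

A4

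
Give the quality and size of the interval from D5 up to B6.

D to B spans six letter names (D-E-F-G-A-B), plus an octave — that makes it a thirteenth of some quality.
The major thirteenth spans 21 semitones, and D5 to B6 is exactly 21 semitones — so this is a major thirteenth.
(Equivalently, a compound major sixth: a major sixth plus an octave.)

major 13th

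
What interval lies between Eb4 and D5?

M7

E to D spans seven letter names (E-F-G-A-B-C-D): a seventh.
The major seventh spans 11 semitones, and Eb4 to D5 is exactly 11 semitones — so this is a major seventh.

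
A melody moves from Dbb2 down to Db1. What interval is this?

Descending from Dbb2 to Db1 is the same interval as ascending Db1 to Dbb2.
D to D is the same letter name, plus an octave — that makes it an octave of some quality.
A perfect octave would be 12 semitones; Db1 to Dbb2 is 11, one semitone narrower, so the interval is diminished.

diminished octave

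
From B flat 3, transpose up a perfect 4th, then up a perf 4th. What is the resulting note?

A flat 4

A perfect fourth up from Bb3 is Eb4.
Up a perfect fourth from Eb4: Ab4 (5 semitones up).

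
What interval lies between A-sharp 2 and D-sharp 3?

A to D spans four letter names (A-B-C-D), so the interval is some kind of fourth.
The perfect fourth spans 5 semitones, and A#2 to D#3 is exactly 5 semitones — so this is a perfect fourth.

perfect fourth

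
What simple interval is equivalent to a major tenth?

Subtracting seven from the interval number removes an octave: 10 − 7 = 3.
So a major tenth is an octave plus a major third. The quality is unchanged.

major third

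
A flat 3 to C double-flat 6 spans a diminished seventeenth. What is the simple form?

Subtracting seven from the interval number removes an octave: 17 − 14 = 3.
That makes a diminished seventeenth a compound diminished third — 2 octaves plus a diminished third.

diminished 3rd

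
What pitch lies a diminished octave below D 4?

The letter stays D (same as the start), shifted an octave down.
Moving 11 semitones down from D4 (the size of a diminished octave) reaches D#3.

D sharp 3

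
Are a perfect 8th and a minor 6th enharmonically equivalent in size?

A perfect octave is 12 semitones but a minor sixth is 8 semitones — different sizes.

No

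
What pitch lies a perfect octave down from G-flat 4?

An octave keeps the letter name G, an octave down from G.
Moving 12 semitones down from Gb4 (the size of a perfect octave) reaches Gb3.

G-flat 3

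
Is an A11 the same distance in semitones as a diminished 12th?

Both span 18 semitones: an augmented eleventh and a diminished twelfth are the same chromatic distance.

Yes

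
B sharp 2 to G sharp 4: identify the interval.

B to G spans six letter names (B-C-D-E-F-G), plus an octave: a thirteenth.
At 20 semitones, B#2→G#4 falls one short of a major thirteenth: minor.
(Equivalently, a compound minor sixth: a minor sixth plus an octave.)

minor 13th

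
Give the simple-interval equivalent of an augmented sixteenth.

augmented second

Each octave removed subtracts seven from the number: 16 − 14 = 2.
That makes an augmented sixteenth a compound augmented second — 2 octaves plus an augmented second.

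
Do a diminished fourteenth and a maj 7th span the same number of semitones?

No

21 semitones (diminished fourteenth) vs 11 semitones (major seventh): not equal.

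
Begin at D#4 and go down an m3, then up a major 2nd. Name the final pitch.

C##4

Down a minor third from D#4: B#3 (3 semitones down).
B#3 up a major second → C##4 (2 semitones).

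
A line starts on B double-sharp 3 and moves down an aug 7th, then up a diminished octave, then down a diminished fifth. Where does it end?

B##3 down an augmented seventh → C#3 (12 semitones).
Up a diminished octave from C#3: C4 (11 semitones up).
C4 down a diminished fifth → F#3 (6 semitones).

F sharp 3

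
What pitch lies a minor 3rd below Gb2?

Three letter names down from G: E.
A minor third spans 3 semitones, so from Gb2 the target pitch is Eb2.

Eb2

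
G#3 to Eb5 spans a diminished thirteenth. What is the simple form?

d6

Take out an octave (7 from the number): 13 − 7 = 6.
That makes a diminished thirteenth a compound diminished sixth — an octave plus a diminished sixth.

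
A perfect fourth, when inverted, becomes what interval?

Interval numbers invert to sum to nine: 4 + 5 = 9, so a fourth inverts to a fifth.
The quality also flips — perfect stays perfect — giving a perfect fifth.

perfect 5th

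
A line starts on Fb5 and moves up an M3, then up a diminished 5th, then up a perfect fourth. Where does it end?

A major third up from Fb5 is Ab5.
Up a diminished fifth from Ab5: Ebb6 (6 semitones up).
Ebb6 up a perfect fourth → Abb6 (5 semitones).

Abb6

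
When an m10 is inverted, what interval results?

First reduce the compound minor tenth to its simple form, a minor third.
Interval numbers invert to sum to nine: 3 + 6 = 9, so a third inverts to a sixth.
The quality also flips — minor becomes major — giving a major sixth.

M6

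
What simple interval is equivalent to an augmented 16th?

A2

Take out 2 octaves (14 from the number): 16 − 14 = 2.
So an augmented sixteenth is 2 octaves plus an augmented second. The quality is unchanged.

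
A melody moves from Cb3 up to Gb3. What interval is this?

C to G spans five letter names (C-D-E-F-G), so the interval is some kind of fifth.
Cb3 to Gb3 is 7 semitones, matching the perfect fifth exactly, so the quality is perfect.

P5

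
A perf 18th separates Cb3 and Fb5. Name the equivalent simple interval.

P4

Take out 2 octaves (14 from the number): 18 − 14 = 4.
So a perfect eighteenth is 2 octaves plus a perfect fourth. The quality is unchanged.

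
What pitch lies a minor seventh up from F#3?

Seven letter names up from F: E.
A minor seventh spans 10 semitones, so from F#3 the target pitch is E4.

E4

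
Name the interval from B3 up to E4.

perfect fourth

B to E spans four letter names (B-C-D-E) — that makes it a fourth of some quality.
Counting semitones, B3→E4 is 5, which is the perfect fourth.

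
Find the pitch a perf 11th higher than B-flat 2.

E-flat 4

Counting four letter names plus an octave up from B lands on E.
Moving 17 semitones up from Bb2 (the size of a perfect eleventh) reaches Eb4.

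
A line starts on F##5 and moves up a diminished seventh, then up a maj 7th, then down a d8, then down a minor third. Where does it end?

F##5 up a diminished seventh → E6 (9 semitones).
A major seventh up from E6 is D#7.
A diminished octave down from D#7 is D##6.
D##6 down a minor third → B##5 (3 semitones).

B##5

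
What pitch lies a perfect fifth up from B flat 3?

F 4

Counting five letter names up from B lands on F.
A perfect fifth is 7 semitones; 7 semitones up from Bb3 gives F4.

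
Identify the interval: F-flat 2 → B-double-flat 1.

perfect fifth

Descending from Fb2 to Bbb1 is the same interval as ascending Bbb1 to Fb2.
B to F spans five letter names (B-C-D-E-F), so the interval is some kind of fifth.
The perfect fifth spans 7 semitones, and Bbb1 to Fb2 is exactly 7 semitones — so this is a perfect fifth.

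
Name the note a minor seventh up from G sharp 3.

F sharp 4

Seven letter names up from G: F.
Moving 10 semitones up from G#3 (the size of a minor seventh) reaches F#4.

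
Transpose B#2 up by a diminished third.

D3

The third takes the letter from B up to D.
Moving 2 semitones up from B#2 (the size of a diminished third) reaches D3.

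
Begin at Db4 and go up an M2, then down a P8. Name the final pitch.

A major second up from Db4 is Eb4.
A perfect octave down from Eb4 is Eb3.

Eb3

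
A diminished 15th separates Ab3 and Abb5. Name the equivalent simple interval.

d8

Subtracting seven from the interval number removes an octave: 15 − 7 = 8.
So a diminished fifteenth is an octave plus a diminished octave. The quality is unchanged.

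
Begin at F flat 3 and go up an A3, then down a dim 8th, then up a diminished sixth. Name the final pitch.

Fb3 up an augmented third → A3 (5 semitones).
Down a diminished octave from A3: A#2 (11 semitones down).
Up a diminished sixth from A#2: F3 (7 semitones up).

F 3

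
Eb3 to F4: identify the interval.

major 9th

E to F spans two letter names (E-F), plus an octave, so the interval is some kind of ninth.
Eb3 to F4 is 14 semitones, matching the major ninth exactly, so the quality is major.
(Equivalently, a compound major second: a major second plus an octave.)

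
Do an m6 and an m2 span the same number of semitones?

No

8 semitones (minor sixth) vs 1 semitone (minor second): not equal.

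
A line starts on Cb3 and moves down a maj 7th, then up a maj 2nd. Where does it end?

Down a major seventh from Cb3: Dbb2 (11 semitones down).
Up a major second from Dbb2: Ebb2 (2 semitones up).

Ebb2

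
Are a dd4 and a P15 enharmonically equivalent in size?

No

A doubly diminished fourth is 3 semitones but a perfect fifteenth is 24 semitones — different sizes.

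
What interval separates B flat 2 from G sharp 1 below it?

d10

Descending from Bb2 to G#1 is the same interval as ascending G#1 to Bb2.
G to B spans three letter names (G-A-B), plus an octave: a tenth.
A major tenth would be 16 semitones; G#1 to Bb2 is 14, two semitones narrower, so the interval is diminished.
(Equivalently, a compound diminished third: a diminished third plus an octave.)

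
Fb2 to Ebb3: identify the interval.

m7

F to E spans seven letter names (F-G-A-B-C-D-E) — that makes it a seventh of some quality.
Fb2 to Ebb3 is 10 semitones, a half step short of the major seventh (11), so this is minor.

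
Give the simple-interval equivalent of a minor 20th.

Subtracting seven from the interval number removes an octave: 20 − 14 = 6.
That makes a minor twentieth a compound minor sixth — 2 octaves plus a minor sixth.

minor sixth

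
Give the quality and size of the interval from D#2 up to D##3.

augmented octave

D to D is the same letter name, plus an octave, so the interval is some kind of octave.
The perfect octave is 12 semitones; here we have 13, one semitone wider: augmented.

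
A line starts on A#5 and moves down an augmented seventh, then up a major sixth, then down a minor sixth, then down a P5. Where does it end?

E4

An augmented seventh down from A#5 is Bb4.
A major sixth up from Bb4 is G5.
Down a minor sixth from G5: B4 (8 semitones down).
Down a perfect fifth from B4: E4 (7 semitones down).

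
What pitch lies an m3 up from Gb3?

The third takes the letter from G up to B.
A minor third spans 3 semitones, so from Gb3 the target pitch is Bbb3.

Bbb3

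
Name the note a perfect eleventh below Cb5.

Gb3

The eleventh's letter: C down four letter names plus an octave → G.
A perfect eleventh is 17 semitones; 17 semitones down from Cb5 gives Gb3.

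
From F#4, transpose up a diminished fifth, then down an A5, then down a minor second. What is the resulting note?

Up a diminished fifth from F#4: C5 (6 semitones up).
An augmented fifth down from C5 is Fb4.
Fb4 down a minor second → Eb4 (1 semitone).

Eb4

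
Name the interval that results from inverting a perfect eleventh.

First reduce the compound perfect eleventh to its simple form, a perfect fourth.
Interval numbers invert to sum to nine: 4 + 5 = 9, so a fourth inverts to a fifth.
And perfect stays perfect under inversion, so we get a perfect fifth.

perfect 5th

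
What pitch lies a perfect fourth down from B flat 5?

Four letter names down from B: F.
A perfect fourth spans 5 semitones, so from Bb5 the target pitch is F5.

F 5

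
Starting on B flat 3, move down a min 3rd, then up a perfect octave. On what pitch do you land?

Down a minor third from Bb3: G3 (3 semitones down).
A perfect octave up from G3 is G4.

G 4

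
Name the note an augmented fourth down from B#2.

F#2

The fourth takes the letter from B down to F.
Moving 6 semitones down from B#2 (the size of an augmented fourth) reaches F#2.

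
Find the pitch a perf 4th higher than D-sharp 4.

The fourth takes the letter from D up to G.
A perfect fourth spans 5 semitones, so from D#4 the target pitch is G#4.

G-sharp 4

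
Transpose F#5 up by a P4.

Counting four letter names up from F lands on B.
A perfect fourth spans 5 semitones, so from F#5 the target pitch is B5.

B5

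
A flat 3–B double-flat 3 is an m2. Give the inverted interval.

M7

Interval numbers invert to sum to nine: 2 + 7 = 9, so a second inverts to a seventh.
Quality inverts too: minor becomes major. That makes the inversion a major seventh.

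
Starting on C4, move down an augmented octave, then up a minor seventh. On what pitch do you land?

Bbb3

C4 down an augmented octave → Cb3 (13 semitones).
Cb3 up a minor seventh → Bbb3 (10 semitones).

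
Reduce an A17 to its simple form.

A3

Subtracting seven from the interval number removes an octave: 17 − 14 = 3.
So an augmented seventeenth is 2 octaves plus an augmented third. The quality is unchanged.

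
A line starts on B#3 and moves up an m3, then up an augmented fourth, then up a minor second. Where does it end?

A#4

B#3 up a minor third → D#4 (3 semitones).
An augmented fourth up from D#4 is G##4.
Up a minor second from G##4: A#4 (1 semitone up).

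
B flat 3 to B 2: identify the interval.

diminished octave

Descending from Bb3 to B2 is the same interval as ascending B2 to Bb3.
B to B is the same letter name, plus an octave, so the interval is some kind of octave.
B2 to Bb3 spans 11 semitones — one semitone narrower than the perfect octave (12) — giving a diminished octave.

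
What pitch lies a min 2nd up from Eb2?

Fb2

Two letter names up from E: F.
A minor second is 1 semitone; 1 semitone up from Eb2 gives Fb2.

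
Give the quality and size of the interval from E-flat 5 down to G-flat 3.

M13

Descending from Eb5 to Gb3 is the same interval as ascending Gb3 to Eb5.
G to E spans six letter names (G-A-B-C-D-E), plus an octave: a thirteenth.
The major thirteenth spans 21 semitones, and Gb3 to Eb5 is exactly 21 semitones — so this is a major thirteenth.
(Equivalently, a compound major sixth: a major sixth plus an octave.)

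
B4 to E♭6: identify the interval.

B to E spans four letter names (B-C-D-E), plus an octave, so the interval is some kind of eleventh.
The perfect eleventh is 17 semitones; here we have 16, one semitone narrower: diminished.
(Equivalently, a compound diminished fourth: a diminished fourth plus an octave.)

d11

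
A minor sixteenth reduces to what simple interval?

Each octave removed subtracts seven from the number: 16 − 14 = 2.
So a minor sixteenth is 2 octaves plus a minor second. The quality is unchanged.

minor second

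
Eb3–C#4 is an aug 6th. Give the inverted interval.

The rule of nine gives the new number: 9 − 6 = 3, so a sixth becomes a third.
And augmented becomes diminished under inversion, so we get a diminished third.

diminished third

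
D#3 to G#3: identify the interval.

P4

D to G spans four letter names (D-E-F-G), so the interval is some kind of fourth.
The perfect fourth spans 5 semitones, and D#3 to G#3 is exactly 5 semitones — so this is a perfect fourth.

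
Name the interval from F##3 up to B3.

F to B spans four letter names (F-G-A-B) — that makes it a fourth of some quality.
F##3 to B3 spans 4 semitones — one semitone narrower than the perfect fourth (5) — giving a diminished fourth.

diminished fourth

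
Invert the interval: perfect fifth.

perfect fourth

The rule of nine gives the new number: 9 − 5 = 4, so a fifth becomes a fourth.
And perfect stays perfect under inversion, so we get a perfect fourth.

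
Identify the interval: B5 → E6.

perfect 4th

B to E spans four letter names (B-C-D-E) — that makes it a fourth of some quality.
B5 to E6 is 5 semitones, matching the perfect fourth exactly, so the quality is perfect.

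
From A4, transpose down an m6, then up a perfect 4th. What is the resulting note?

F#4

A minor sixth down from A4 is C#4.
C#4 up a perfect fourth → F#4 (5 semitones).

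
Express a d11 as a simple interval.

Subtracting seven from the interval number removes an octave: 11 − 7 = 4.
Quality carries through unchanged, so the simple form is a diminished fourth.

diminished fourth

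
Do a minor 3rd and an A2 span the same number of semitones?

Yes

A minor third spans 3 semitones, and an augmented second also spans 3 semitones — they're enharmonic.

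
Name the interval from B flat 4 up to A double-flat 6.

d14

B to A spans seven letter names (B-C-D-E-F-G-A), plus an octave — that makes it a fourteenth of some quality.
The major fourteenth is 23 semitones; here we have 21, two semitones narrower: diminished.
(Equivalently, a compound diminished seventh: a diminished seventh plus an octave.)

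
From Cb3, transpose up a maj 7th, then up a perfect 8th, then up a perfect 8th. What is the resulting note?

Cb3 up a major seventh → Bb3 (11 semitones).
Bb3 up a perfect octave → Bb4 (12 semitones).
Bb4 up a perfect octave → Bb5 (12 semitones).

Bb5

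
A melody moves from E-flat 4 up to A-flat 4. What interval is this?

E to A spans four letter names (E-F-G-A) — that makes it a fourth of some quality.
The perfect fourth spans 5 semitones, and Eb4 to Ab4 is exactly 5 semitones — so this is a perfect fourth.

perfect fourth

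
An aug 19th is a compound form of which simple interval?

Each octave removed subtracts seven from the number: 19 − 14 = 5.
Quality carries through unchanged, so the simple form is an augmented fifth.

augmented 5th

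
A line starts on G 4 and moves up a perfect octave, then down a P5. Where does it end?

A perfect octave up from G4 is G5.
Down a perfect fifth from G5: C5 (7 semitones down).

C 5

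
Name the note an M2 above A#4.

Two letter names up from A: B.
A major second is 2 semitones; 2 semitones up from A#4 gives B#4.

B#4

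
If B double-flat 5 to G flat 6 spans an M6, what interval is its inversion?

m3

The rule of nine gives the new number: 9 − 6 = 3, so a sixth becomes a third.
The quality also flips — major becomes minor — giving a minor third.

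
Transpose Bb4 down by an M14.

Seven letters down from B (plus an octave) reaches C.
A major fourteenth spans 23 semitones, so from Bb4 the target pitch is Cb3.

Cb3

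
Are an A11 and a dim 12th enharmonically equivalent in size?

An augmented eleventh = 18 semitones = a diminished twelfth; enharmonically equal.

Yes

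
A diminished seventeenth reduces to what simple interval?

Subtracting seven from the interval number removes an octave: 17 − 14 = 3.
Quality carries through unchanged, so the simple form is a diminished third.

d3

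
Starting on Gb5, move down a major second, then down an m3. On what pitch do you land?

Db5

Gb5 down a major second → Fb5 (2 semitones).
Fb5 down a minor third → Db5 (3 semitones).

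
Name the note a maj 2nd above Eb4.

F4

Two letter names up from E: F.
A major second spans 2 semitones, so from Eb4 the target pitch is F4.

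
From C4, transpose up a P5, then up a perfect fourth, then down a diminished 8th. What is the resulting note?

C#4

Up a perfect fifth from C4: G4 (7 semitones up).
A perfect fourth up from G4 is C5.
Down a diminished octave from C5: C#4 (11 semitones down).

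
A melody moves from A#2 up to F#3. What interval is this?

A to F spans six letter names (A-B-C-D-E-F), so the interval is some kind of sixth.
A major sixth would be 9 semitones, but A#2 to F#3 is 8 — one semitone narrower, making it a minor sixth.

m6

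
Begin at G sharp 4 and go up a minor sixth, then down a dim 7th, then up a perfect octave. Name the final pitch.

Up a minor sixth from G#4: E5 (8 semitones up).
E5 down a diminished seventh → F##4 (9 semitones).
Up a perfect octave from F##4: F##5 (12 semitones up).

F double-sharp 5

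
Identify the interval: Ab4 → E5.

A to E spans five letter names (A-B-C-D-E) — that makes it a fifth of some quality.
A perfect fifth would be 7 semitones; Ab4 to E5 is 8, one semitone wider, so the interval is augmented.

augmented fifth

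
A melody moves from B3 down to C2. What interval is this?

M14

Descending from B3 to C2 is the same interval as ascending C2 to B3.
C to B spans seven letter names (C-D-E-F-G-A-B), plus an octave, so the interval is some kind of fourteenth.
The major fourteenth spans 23 semitones, and C2 to B3 is exactly 23 semitones — so this is a major fourteenth.
(Equivalently, a compound major seventh: a major seventh plus an octave.)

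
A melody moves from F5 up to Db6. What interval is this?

minor sixth

F to D spans six letter names (F-G-A-B-C-D), so the interval is some kind of sixth.
A major sixth would be 9 semitones, but F5 to Db6 is 8 — one semitone narrower, making it a minor sixth.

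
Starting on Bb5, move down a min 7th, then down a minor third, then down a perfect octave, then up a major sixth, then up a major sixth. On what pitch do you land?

D#5

A minor seventh down from Bb5 is C5.
A minor third down from C5 is A4.
A perfect octave down from A4 is A3.
Up a major sixth from A3: F#4 (9 semitones up).
F#4 up a major sixth → D#5 (9 semitones).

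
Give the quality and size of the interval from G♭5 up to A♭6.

G to A spans two letter names (G-A), plus an octave — that makes it a ninth of some quality.
The major ninth spans 14 semitones, and Gb5 to Ab6 is exactly 14 semitones — so this is a major ninth.
(Equivalently, a compound major second: a major second plus an octave.)

major ninth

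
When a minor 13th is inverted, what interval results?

First reduce the compound minor thirteenth to its simple form, a minor sixth.
The rule of nine gives the new number: 9 − 6 = 3, so a sixth becomes a third.
And minor becomes major under inversion, so we get a major third.

major third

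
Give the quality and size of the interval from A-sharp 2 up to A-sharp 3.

A to A is the same letter name, plus an octave: an octave.
The perfect octave spans 12 semitones, and A#2 to A#3 is exactly 12 semitones — so this is a perfect octave.

perfect octave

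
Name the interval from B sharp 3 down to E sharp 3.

perfect 5th

Descending from B#3 to E#3 is the same interval as ascending E#3 to B#3.
E to B spans five letter names (E-F-G-A-B): a fifth.
Counting semitones, E#3→B#3 is 7, which is the perfect fifth.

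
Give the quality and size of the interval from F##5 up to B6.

diminished eleventh

F to B spans four letter names (F-G-A-B), plus an octave, so the interval is some kind of eleventh.
The perfect eleventh is 17 semitones; here we have 16, one semitone narrower: diminished.
(Equivalently, a compound diminished fourth: a diminished fourth plus an octave.)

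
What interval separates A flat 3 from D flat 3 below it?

perfect 5th

Descending from Ab3 to Db3 is the same interval as ascending Db3 to Ab3.
D to A spans five letter names (D-E-F-G-A), so the interval is some kind of fifth.
The perfect fifth spans 7 semitones, and Db3 to Ab3 is exactly 7 semitones — so this is a perfect fifth.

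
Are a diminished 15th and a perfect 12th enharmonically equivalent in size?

A diminished fifteenth spans 23 semitones; a perfect twelfth spans 19 semitones. They differ by 4.

No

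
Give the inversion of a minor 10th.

major 6th

First reduce the compound minor tenth to its simple form, a minor third.
The rule of nine gives the new number: 9 − 3 = 6, so a third becomes a sixth.
Quality inverts too: minor becomes major. That makes the inversion a major sixth.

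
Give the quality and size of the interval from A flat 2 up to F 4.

A to F spans six letter names (A-B-C-D-E-F), plus an octave, so the interval is some kind of thirteenth.
The major thirteenth spans 21 semitones, and Ab2 to F4 is exactly 21 semitones — so this is a major thirteenth.
(Equivalently, a compound major sixth: a major sixth plus an octave.)

major 13th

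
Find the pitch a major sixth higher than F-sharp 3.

D-sharp 4

Counting six letter names up from F lands on D.
A major sixth is 9 semitones; 9 semitones up from F#3 gives D#4.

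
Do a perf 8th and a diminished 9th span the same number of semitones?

A perfect octave spans 12 semitones, and a diminished ninth also spans 12 semitones — they're enharmonic.

Yes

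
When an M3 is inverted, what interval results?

minor sixth

Inverted interval numbers add to nine, so a third pairs with a sixth (3 + 6 = 9).
Quality inverts too: major becomes minor. That makes the inversion a minor sixth.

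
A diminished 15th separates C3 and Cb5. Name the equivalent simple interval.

diminished 8th

Subtracting seven from the interval number removes an octave: 15 − 7 = 8.
That makes a diminished fifteenth a compound diminished octave — an octave plus a diminished octave.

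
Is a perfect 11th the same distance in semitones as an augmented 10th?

Yes

A perfect eleventh spans 17 semitones, and an augmented tenth also spans 17 semitones — they're enharmonic.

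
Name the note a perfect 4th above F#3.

B3

The fourth takes the letter from F up to B.
Moving 5 semitones up from F#3 (the size of a perfect fourth) reaches B3.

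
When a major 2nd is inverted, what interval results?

minor seventh

Inverted interval numbers add to nine, so a second pairs with a seventh (2 + 7 = 9).
The quality also flips — major becomes minor — giving a minor seventh.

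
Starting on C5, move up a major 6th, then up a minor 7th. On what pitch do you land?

A major sixth up from C5 is A5.
A minor seventh up from A5 is G6.

G6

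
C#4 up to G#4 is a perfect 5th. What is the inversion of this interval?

perfect 4th

Interval numbers invert to sum to nine: 5 + 4 = 9, so a fifth inverts to a fourth.
The quality also flips — perfect stays perfect — giving a perfect fourth.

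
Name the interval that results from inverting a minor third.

major 6th

Interval numbers invert to sum to nine: 3 + 6 = 9, so a third inverts to a sixth.
And minor becomes major under inversion, so we get a major sixth.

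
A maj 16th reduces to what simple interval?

Take out 2 octaves (14 from the number): 16 − 14 = 2.
That makes a major sixteenth a compound major second — 2 octaves plus a major second.

major second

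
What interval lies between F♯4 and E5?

F to E spans seven letter names (F-G-A-B-C-D-E) — that makes it a seventh of some quality.
At 10 semitones, F#4→E5 falls one short of a major seventh: minor.

minor seventh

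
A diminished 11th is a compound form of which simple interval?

Each octave removed subtracts seven from the number: 11 − 7 = 4.
That makes a diminished eleventh a compound diminished fourth — an octave plus a diminished fourth.

diminished 4th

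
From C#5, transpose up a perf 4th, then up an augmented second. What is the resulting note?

A perfect fourth up from C#5 is F#5.
F#5 up an augmented second → G##5 (3 semitones).

G##5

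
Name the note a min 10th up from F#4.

The tenth's letter: F up three letter names plus an octave → A.
A minor tenth spans 15 semitones, so from F#4 the target pitch is A5.

A5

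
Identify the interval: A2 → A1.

perfect octave

Descending from A2 to A1 is the same interval as ascending A1 to A2.
A to A is the same letter name, plus an octave — that makes it an octave of some quality.
The perfect octave spans 12 semitones, and A1 to A2 is exactly 12 semitones — so this is a perfect octave.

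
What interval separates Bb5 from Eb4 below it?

Descending from Bb5 to Eb4 is the same interval as ascending Eb4 to Bb5.
E to B spans five letter names (E-F-G-A-B), plus an octave: a twelfth.
Counting semitones, Eb4→Bb5 is 19, which is the perfect twelfth.
(Equivalently, a compound perfect fifth: a perfect fifth plus an octave.)

perfect twelfth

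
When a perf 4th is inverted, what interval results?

P5

Interval numbers invert to sum to nine: 4 + 5 = 9, so a fourth inverts to a fifth.
And perfect stays perfect under inversion, so we get a perfect fifth.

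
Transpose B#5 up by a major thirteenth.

G##7

The thirteenth's letter: B up six letter names plus an octave → G.
Moving 21 semitones up from B#5 (the size of a major thirteenth) reaches G##7.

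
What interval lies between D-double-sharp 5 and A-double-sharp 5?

D to A spans five letter names (D-E-F-G-A) — that makes it a fifth of some quality.
The perfect fifth spans 7 semitones, and D##5 to A##5 is exactly 7 semitones — so this is a perfect fifth.

P5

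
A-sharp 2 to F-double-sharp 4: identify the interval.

major thirteenth

A to F spans six letter names (A-B-C-D-E-F), plus an octave — that makes it a thirteenth of some quality.
A#2 to F##4 is 21 semitones, matching the major thirteenth exactly, so the quality is major.
(Equivalently, a compound major sixth: a major sixth plus an octave.)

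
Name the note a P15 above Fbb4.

Fbb6

For a fifteenth the letter name doesn't change: still F, two octaves up.
A perfect fifteenth is 24 semitones; 24 semitones up from Fbb4 gives Fbb6.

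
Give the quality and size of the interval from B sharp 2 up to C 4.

B to C spans two letter names (B-C), plus an octave, so the interval is some kind of ninth.
A major ninth would be 14 semitones; B#2 to C4 is 12, two semitones narrower, so the interval is diminished.

diminished ninth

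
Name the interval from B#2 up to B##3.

A8

B to B is the same letter name, plus an octave — that makes it an octave of some quality.
The perfect octave is 12 semitones; here we have 13, one semitone wider: augmented.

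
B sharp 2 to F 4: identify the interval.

doubly diminished 12th

B to F spans five letter names (B-C-D-E-F), plus an octave — that makes it a twelfth of some quality.
The perfect twelfth is 19 semitones; here we have 17, two semitones narrower: doubly diminished.
(Equivalently, a compound doubly diminished fifth: a doubly diminished fifth plus an octave.)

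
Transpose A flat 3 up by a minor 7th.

G flat 4

The seventh takes the letter from A up to G.
A minor seventh spans 10 semitones, so from Ab3 the target pitch is Gb4.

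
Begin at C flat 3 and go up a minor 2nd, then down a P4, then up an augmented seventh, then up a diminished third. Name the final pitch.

B double-flat 3

A minor second up from Cb3 is Dbb3.
Down a perfect fourth from Dbb3: Abb2 (5 semitones down).
An augmented seventh up from Abb2 is G3.
A diminished third up from G3 is Bbb3.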